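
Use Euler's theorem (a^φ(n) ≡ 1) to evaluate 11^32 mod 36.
By Euler: 11^{12} ≡ 1 (mod 36) since gcd(11, 36) = 1. 32 = 2×12 + 8. So 11^{32} ≡ 11^{8} ≡ 13 (mod 36)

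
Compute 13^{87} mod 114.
103

Using successive squaring:
Binary expansion of 87: 1010111
Powers of 13 mod 114 (each is the square of the previous):
  13^1 ≡ 13 (mod 114)
  13^2 ≡ 13² = 169 ≡ 55 (mod 114)
  13^4 ≡ 55² = 3025 ≡ 61 (mod 114)
  13^8 ≡ 61² = 3721 ≡ 73 (mod 114)
  13^16 ≡ 73² = 5329 ≡ 85 (mod 114)
  13^32 ≡ 85² = 7225 ≡ 43 (mod 114)
  13^64 ≡ 43² = 1849 ≡ 25 (mod 114)
87 = 64 + 16 + 4 + 2 + 1, so 13^87 = 13^64 × 13^16 × 13^4 × 13^2 × 13^1 ≡ 25 × 85 × 61 × 55 × 13 (mod 114)
Multiplying step by step:
  25 × 85 = 2125 ≡ 73 (mod 114)
  73 × 61 = 4453 ≡ 7 (mod 114)
  7 × 55 = 385 ≡ 43 (mod 114)
  43 × 13 = 559 ≡ 103 (mod 114)
Result: 13^87 ≡ 103 (mod 114)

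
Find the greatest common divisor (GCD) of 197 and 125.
1

Using the Euclidean algorithm:
197 = 1 × 125 + 72
125 = 1 × 72 + 53
72 = 1 × 53 + 19
53 = 2 × 19 + 15
19 = 1 × 15 + 4
15 = 3 × 4 + 3
4 = 1 × 3 + 1
3 = 3 × 1 + 0

GCD(197, 125) = 1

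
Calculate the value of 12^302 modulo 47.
Using Fermat: 12^{46} ≡ 1 (mod 47). 302 ≡ 26 (mod 46). So 12^{302} ≡ 12^{26} ≡ 36 (mod 47)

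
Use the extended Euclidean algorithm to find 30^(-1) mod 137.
Extended GCD: 30(32) + 137(-7) = 1. So 30^(-1) ≡ 32 ≡ 32 (mod 137). Verify: 30 × 32 = 960 ≡ 1 (mod 137)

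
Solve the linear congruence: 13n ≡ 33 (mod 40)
21

Since gcd(13, 40) = 1 divides 33, a solution exists.
Multiply both sides by the inverse of 13 mod 40:
  13^(-1) mod 40 = 37
  x ≡ 37 × 33 ≡ 1221 ≡ 21 (mod 40)
Verification: 13 × 21 = 273 = 6 × 40 + 33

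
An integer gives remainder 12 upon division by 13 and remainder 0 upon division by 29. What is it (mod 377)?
M = 13 × 29 = 377. M₁ = 29, y₁ ≡ 9 (mod 13). M₂ = 13, y₂ ≡ 9 (mod 29). x = 12×29×9 + 0×13×9 ≡ 116 (mod 377). The smallest positive such number is 116.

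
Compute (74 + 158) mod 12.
4

(74 + 158) = 232
232 mod 12 = 4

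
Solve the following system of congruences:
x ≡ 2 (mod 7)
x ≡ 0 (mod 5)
30

Using the Chinese Remainder Theorem:
M = product of moduli = 35
For equation 1: M_1 = 5, 5 ≡ 5 (mod 7), inverse of 5 mod 7 is 3 (check: 5 × 3 = 15 ≡ 1 (mod 7))
For equation 2: M_2 = 7, 7 ≡ 2 (mod 5), inverse of 7 mod 5 is 3 (check: 2 × 3 = 6 ≡ 1 (mod 5))
Combine: x ≡ Σ r_i×M_i×(M_i⁻¹ mod m_i) = 2×5×3 + 0×7×3 = 30 + 0 = 30
30 mod 35 = 30
x ≡ 30 (mod 35)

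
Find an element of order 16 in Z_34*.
3 has order 16 mod 34 since 3^{16} ≡ 1 (mod 34) and no smaller power works.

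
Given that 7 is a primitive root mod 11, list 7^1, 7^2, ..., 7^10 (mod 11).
g^1, g^2, ..., g^{10} mod 11: {7, 5, 2, 3, 10, 4, 6, 9, 8, 1}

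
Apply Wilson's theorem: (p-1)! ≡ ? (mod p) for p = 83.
By Wilson's theorem, (82)! ≡ -1 ≡ 82 (mod 83)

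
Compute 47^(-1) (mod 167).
47^(-1) ≡ 32 (mod 167). Verification: 47 × 32 = 1504 ≡ 1 (mod 167)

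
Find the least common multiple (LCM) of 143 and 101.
14443

First find GCD(143, 101) using the Euclidean algorithm:
143 = 1 × 101 + 42
101 = 2 × 42 + 17
42 = 2 × 17 + 8
17 = 2 × 8 + 1
8 = 8 × 1 + 0
GCD(143, 101) = 1

LCM formula: LCM(a, b) = (a × b) / GCD(a, b)
LCM(143, 101) = (143 × 101) / 1
LCM(143, 101) = 14443 / 1
LCM(143, 101) = 14443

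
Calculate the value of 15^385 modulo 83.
Using Fermat: 15^{82} ≡ 1 (mod 83). 385 ≡ 57 (mod 82). So 15^{385} ≡ 15^{57} ≡ 39 (mod 83)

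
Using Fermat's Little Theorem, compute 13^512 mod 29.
By Fermat: 13^{28} ≡ 1 (mod 29). 512 ≡ 8 (mod 28). So 13^{512} ≡ 13^{8} ≡ 16 (mod 29)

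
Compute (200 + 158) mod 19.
16

(200 + 158) = 358
358 mod 19 = 16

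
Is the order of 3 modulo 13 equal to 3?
Yes, ord_13(3) = 3.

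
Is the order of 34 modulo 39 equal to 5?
No, the actual order is 4, not 5.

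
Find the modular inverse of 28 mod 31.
28^(-1) ≡ 10 (mod 31). Verification: 28 × 10 = 280 ≡ 1 (mod 31)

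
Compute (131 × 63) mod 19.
7

(131 × 63) = 8253
8253 mod 19 = 7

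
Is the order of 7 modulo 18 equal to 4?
No, the actual order is 3, not 4.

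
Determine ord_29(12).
Powers of 12 mod 29: 12^1≡12, 12^2≡28, 12^3≡17, 12^4≡1. Order = 4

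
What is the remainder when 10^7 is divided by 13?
7 = 4 + 2 + 1 (binary 111). Repeated squaring mod 13: 10^1 ≡ 10; 10^2 ≡ 10² = 100 ≡ 9; 10^4 ≡ 9² = 81 ≡ 3. Multiply: 10^7 = 10^4 × 10^2 × 10^1 ≡ 3 × 9 × 10 (mod 13): 3 × 9 = 27 ≡ 1; 1 × 10 = 10 ≡ 10. So 10^7 ≡ 10 (mod 13).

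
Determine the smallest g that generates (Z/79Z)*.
3

A primitive root g modulo p has order p-1 = 78
Prime divisors of 78: [2, 3, 13]
g is a primitive root iff g^(78/q) ≢ 1 (mod 79) for each prime divisor q
Testing small values:
  g = 2: 2^39 ≡ 1, 2^26 ≡ 23, 2^6 ≡ 64 (mod 79) → 2^39 ≡ 1, not primitive root
  g = 3: 3^39 ≡ 78, 3^26 ≡ 23, 3^6 ≡ 18 (mod 79) → none is 1, primitive root!
The smallest primitive root is 3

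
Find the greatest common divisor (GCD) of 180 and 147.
3

Using the Euclidean algorithm:
180 = 1 × 147 + 33
147 = 4 × 33 + 15
33 = 2 × 15 + 3
15 = 5 × 3 + 0

GCD(180, 147) = 3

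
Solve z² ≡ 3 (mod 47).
The square roots of 3 mod 47 are 12 and 35. Verify: 12² = 144 ≡ 3 (mod 47)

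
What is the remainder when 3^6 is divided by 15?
6 = 4 + 2 (binary 110). Repeated squaring mod 15: 3^1 ≡ 3; 3^2 ≡ 3² = 9 ≡ 9; 3^4 ≡ 9² = 81 ≡ 6. Multiply: 3^6 = 3^4 × 3^2 ≡ 6 × 9 (mod 15): 6 × 9 = 54 ≡ 9. So 3^6 ≡ 9 (mod 15).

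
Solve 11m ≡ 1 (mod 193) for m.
11^(-1) ≡ 158 (mod 193). Verification: 11 × 158 = 1738 ≡ 1 (mod 193)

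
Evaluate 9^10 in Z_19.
10 = 8 + 2 (binary 1010). Repeated squaring mod 19: 9^1 ≡ 9; 9^2 ≡ 9² = 81 ≡ 5; 9^4 ≡ 5² = 25 ≡ 6; 9^8 ≡ 6² = 36 ≡ 17. Multiply: 9^10 = 9^8 × 9^2 ≡ 17 × 5 (mod 19): 17 × 5 = 85 ≡ 9. So 9^10 ≡ 9 (mod 19).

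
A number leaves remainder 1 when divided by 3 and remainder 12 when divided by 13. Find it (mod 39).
M = 3 × 13 = 39. M₁ = 13, y₁ ≡ 1 (mod 3). M₂ = 3, y₂ ≡ 9 (mod 13). x = 1×13×1 + 12×3×9 ≡ 25 (mod 39)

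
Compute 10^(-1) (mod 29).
10^(-1) ≡ 3 (mod 29). Verification: 10 × 3 = 30 ≡ 1 (mod 29)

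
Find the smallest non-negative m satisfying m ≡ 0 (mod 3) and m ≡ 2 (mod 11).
M = 3 × 11 = 33. M₁ = 11, y₁ ≡ 2 (mod 3). M₂ = 3, y₂ ≡ 4 (mod 11). m = 0×11×2 + 2×3×4 ≡ 24 (mod 33)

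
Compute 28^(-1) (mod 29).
28^(-1) ≡ 28 (mod 29). Verification: 28 × 28 = 784 ≡ 1 (mod 29)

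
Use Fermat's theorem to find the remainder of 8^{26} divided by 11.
3

By Fermat's Little Theorem, a^(p-1) ≡ 1 (mod p) for prime p and gcd(a, p) = 1
Here p = 11, so 8^10 ≡ 1 (mod 11)
We can reduce the exponent: 26 mod 10 = 6
So 8^26 ≡ 8^6 (mod 11)
Computing: 8^6 mod 11 = 3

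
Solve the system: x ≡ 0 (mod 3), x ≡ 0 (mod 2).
M = 3 × 2 = 6. M₁ = 2, y₁ ≡ 2 (mod 3). M₂ = 3, y₂ ≡ 1 (mod 2). x = 0×2×2 + 0×3×1 ≡ 0 (mod 6)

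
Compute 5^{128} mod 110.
15

Using successive squaring:
Binary expansion of 128: 10000000
Powers of 5 mod 110 (each is the square of the previous):
  5^1 ≡ 5 (mod 110)
  5^2 ≡ 5² = 25 ≡ 25 (mod 110)
  5^4 ≡ 25² = 625 ≡ 75 (mod 110)
  5^8 ≡ 75² = 5625 ≡ 15 (mod 110)
  5^16 ≡ 15² = 225 ≡ 5 (mod 110)
  5^32 ≡ 5² = 25 ≡ 25 (mod 110)
  5^64 ≡ 25² = 625 ≡ 75 (mod 110)
  5^128 ≡ 75² = 5625 ≡ 15 (mod 110)
128 is a power of 2, so 5^128 is the last square: ≡ 15 (mod 110)
Result: 5^128 ≡ 15 (mod 110)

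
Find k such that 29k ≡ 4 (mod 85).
6

Since gcd(29, 85) = 1 divides 4, a solution exists.
Multiply both sides by the inverse of 29 mod 85:
  29^(-1) mod 85 = 44
  x ≡ 44 × 4 ≡ 176 ≡ 6 (mod 85)
Verification: 29 × 6 = 174 = 2 × 85 + 4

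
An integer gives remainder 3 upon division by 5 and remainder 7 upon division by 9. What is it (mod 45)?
M = 5 × 9 = 45. M₁ = 9, y₁ ≡ 4 (mod 5). M₂ = 5, y₂ ≡ 2 (mod 9). n = 3×9×4 + 7×5×2 ≡ 43 (mod 45). The smallest positive such number is 43.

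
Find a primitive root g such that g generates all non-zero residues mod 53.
p - 1 = 52 has prime divisors 2, 13. h is a primitive root mod 53 iff h^(52/q) ≢ 1 (mod 53) for each such q.
h = 2: 2^26 ≡ 52, 2^4 ≡ 16 (mod 53); none is 1, so 2 has order 52 and is a primitive root.
The smallest primitive root mod 53 is g = 2.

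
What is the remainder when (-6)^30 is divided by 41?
Using repeated squaring. (-6) ≡ 35 (mod 41). 30 = 16 + 8 + 4 + 2 (binary 11110). Repeated squaring mod 41: 35^1 ≡ 35; 35^2 ≡ 35² = 1225 ≡ 36; 35^4 ≡ 36² = 1296 ≡ 25; 35^8 ≡ 25² = 625 ≡ 10; 35^16 ≡ 10² = 100 ≡ 18. Multiply: (-6)^30 ≡ 35^16 × 35^8 × 35^4 × 35^2 ≡ 18 × 10 × 25 × 36 (mod 41): 18 × 10 = 180 ≡ 16; 16 × 25 = 400 ≡ 31; 31 × 36 = 1116 ≡ 9. So (-6)^30 ≡ 9 (mod 41).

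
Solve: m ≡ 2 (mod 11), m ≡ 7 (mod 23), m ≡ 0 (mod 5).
M = 11 × 23 × 5 = 1265. M₁ = 115, y₁ ≡ 9 (mod 11). M₂ = 55, y₂ ≡ 18 (mod 23). M₃ = 253, y₃ ≡ 2 (mod 5). m = 2×115×9 + 7×55×18 + 0×253×2 ≡ 145 (mod 1265)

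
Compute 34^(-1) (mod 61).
9

Using Extended Euclidean Algorithm:
gcd(34, 61) = 1
Bezout coefficients: 34 × 9 + 61 × -5 = 1
So 34 × 9 ≡ 1 (mod 61)
The inverse is 9 mod 61 = 9
Verification: 34 × 9 = 306 = 5 × 61 + 1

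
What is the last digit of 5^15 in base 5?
Using repeated squaring. 5 ≡ 0 (mod 5). 15 = 8 + 4 + 2 + 1 (binary 1111). Repeated squaring mod 5: 0^1 ≡ 0; 0^2 ≡ 0² = 0 ≡ 0; 0^4 ≡ 0² = 0 ≡ 0; 0^8 ≡ 0² = 0 ≡ 0. Multiply: 5^15 ≡ 0^8 × 0^4 × 0^2 × 0^1 ≡ 0 × 0 × 0 × 0 (mod 5): 0 × 0 = 0 ≡ 0; 0 × 0 = 0 ≡ 0; 0 × 0 = 0 ≡ 0. So 5^15 ≡ 0 (mod 5).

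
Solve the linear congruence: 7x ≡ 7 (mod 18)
1

Since gcd(7, 18) = 1 divides 7, a solution exists.
Multiply both sides by the inverse of 7 mod 18:
  7^(-1) mod 18 = 13
  x ≡ 13 × 7 ≡ 91 ≡ 1 (mod 18)
Verification: 7 × 1 = 7 = 0 × 18 + 7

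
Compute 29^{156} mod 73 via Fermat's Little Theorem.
65

By Fermat's Little Theorem, a^(p-1) ≡ 1 (mod p) for prime p and gcd(a, p) = 1
Here p = 73, so 29^72 ≡ 1 (mod 73)
We can reduce the exponent: 156 mod 72 = 12
So 29^156 ≡ 29^12 (mod 73)
Computing: 29^12 mod 73 = 65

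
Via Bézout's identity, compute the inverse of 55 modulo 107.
Extended GCD: 55(-35) + 107(18) = 1. So 55^(-1) ≡ 72 ≡ 72 (mod 107). Verify: 55 × 72 = 3960 ≡ 1 (mod 107)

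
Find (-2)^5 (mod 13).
(-2) ≡ 11 (mod 13). 5 = 4 + 1 (binary 101). Repeated squaring mod 13: 11^1 ≡ 11; 11^2 ≡ 11² = 121 ≡ 4; 11^4 ≡ 4² = 16 ≡ 3. Multiply: (-2)^5 ≡ 11^4 × 11^1 ≡ 3 × 11 (mod 13): 3 × 11 = 33 ≡ 7. So (-2)^5 ≡ 7 (mod 13).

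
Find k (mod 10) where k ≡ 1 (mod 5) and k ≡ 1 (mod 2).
M = 5 × 2 = 10. M₁ = 2, y₁ ≡ 3 (mod 5). M₂ = 5, y₂ ≡ 1 (mod 2). k = 1×2×3 + 1×5×1 ≡ 1 (mod 10)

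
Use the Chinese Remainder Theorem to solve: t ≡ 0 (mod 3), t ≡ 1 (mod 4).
M = 3 × 4 = 12. M₁ = 4, y₁ ≡ 1 (mod 3). M₂ = 3, y₂ ≡ 3 (mod 4). t = 0×4×1 + 1×3×3 ≡ 9 (mod 12)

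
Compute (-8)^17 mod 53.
Using repeated squaring. (-8) ≡ 45 (mod 53). 17 = 16 + 1 (binary 10001). Repeated squaring mod 53: 45^1 ≡ 45; 45^2 ≡ 45² = 2025 ≡ 11; 45^4 ≡ 11² = 121 ≡ 15; 45^8 ≡ 15² = 225 ≡ 13; 45^16 ≡ 13² = 169 ≡ 10. Multiply: (-8)^17 ≡ 45^16 × 45^1 ≡ 10 × 45 (mod 53): 10 × 45 = 450 ≡ 26. So (-8)^17 ≡ 26 (mod 53).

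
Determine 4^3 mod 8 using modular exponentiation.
3 = 2 + 1 (binary 11). Repeated squaring mod 8: 4^1 ≡ 4; 4^2 ≡ 4² = 16 ≡ 0. Multiply: 4^3 = 4^2 × 4^1 ≡ 0 × 4 (mod 8): 0 × 4 = 0 ≡ 0. So 4^3 ≡ 0 (mod 8).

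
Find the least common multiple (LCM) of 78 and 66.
858

First find GCD(78, 66) using the Euclidean algorithm:
78 = 1 × 66 + 12
66 = 5 × 12 + 6
12 = 2 × 6 + 0
GCD(78, 66) = 6

LCM formula: LCM(a, b) = (a × b) / GCD(a, b)
LCM(78, 66) = (78 × 66) / 6
LCM(78, 66) = 5148 / 6
LCM(78, 66) = 858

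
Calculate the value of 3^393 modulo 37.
Using Fermat: 3^{36} ≡ 1 (mod 37). 393 ≡ 33 (mod 36). So 3^{393} ≡ 3^{33} ≡ 11 (mod 37)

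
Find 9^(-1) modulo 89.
10

Using Extended Euclidean Algorithm:
gcd(9, 89) = 1
Bezout coefficients: 9 × 10 + 89 × -1 = 1
So 9 × 10 ≡ 1 (mod 89)
The inverse is 10 mod 89 = 10
Verification: 9 × 10 = 90 = 1 × 89 + 1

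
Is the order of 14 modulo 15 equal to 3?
No, the actual order is 2, not 3.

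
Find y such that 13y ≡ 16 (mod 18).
4

Since gcd(13, 18) = 1 divides 16, a solution exists.
Multiply both sides by the inverse of 13 mod 18:
  13^(-1) mod 18 = 7
  x ≡ 7 × 16 ≡ 112 ≡ 4 (mod 18)
Verification: 13 × 4 = 52 = 2 × 18 + 16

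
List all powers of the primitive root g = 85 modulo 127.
g^1, g^2, ..., g^{126} mod 127: {85, 113, 80, 69, 23, 50, 59, 62, 63, 21, 7, 87, 29, 52, 102, 34, 96, 32, 53, 60, 20, 49, 101, 76, 110, 79, 111, 37, 97, 117, 39, 13, 89, 72, 24, 8, 45, 15, 5, 44, 57, 19, 91, 115, 123, 41, 56, 61, 105, 35, 54, 18, 6, 2, 43, 99, 33, 11, 46, 100, 118, 124, 126, 42, 14, 47, 58, 104, 77, 68, 65, 64, 106, 120, 40, 98, 75, 25, 93, 31, 95, 74, 67, 107, 78, 26, 51, 17, 48, 16, 90, 30, 10, 88, 114, 38, 55, 103, 119, 82, 112, 122, 83, 70, 108, 36, 12, 4, 86, 71, 66, 22, 92, 73, 109, 121, 125, 84, 28, 94, 116, 81, 27, 9, 3, 1}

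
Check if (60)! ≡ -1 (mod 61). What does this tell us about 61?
(60)! mod 61 = 60. Since this equals -1 (mod 61), Wilson confirms 61 is prime.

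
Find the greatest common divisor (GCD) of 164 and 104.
4

Using the Euclidean algorithm:
164 = 1 × 104 + 60
104 = 1 × 60 + 44
60 = 1 × 44 + 16
44 = 2 × 16 + 12
16 = 1 × 12 + 4
12 = 3 × 4 + 0

GCD(164, 104) = 4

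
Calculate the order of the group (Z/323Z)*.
288

Prime factorization: 323 = 17 × 19
Using the formula φ(n) = n × Π(1 - 1/p) for each prime factor p:
φ(323) = 323 × (1 - 1/17) × (1 - 1/19)
φ(323) = 288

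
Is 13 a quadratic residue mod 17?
By Euler's criterion: 13^{8} ≡ 1 (mod 17). Since this equals 1, 13 is a QR.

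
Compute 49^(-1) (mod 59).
49^(-1) ≡ 53 (mod 59). Verification: 49 × 53 = 2597 ≡ 1 (mod 59)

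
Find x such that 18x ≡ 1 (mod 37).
18^(-1) ≡ 35 (mod 37). Verification: 18 × 35 = 630 ≡ 1 (mod 37)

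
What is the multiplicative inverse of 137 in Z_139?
137^(-1) ≡ 69 (mod 139). Verification: 137 × 69 = 9453 ≡ 1 (mod 139)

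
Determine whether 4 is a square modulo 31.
By Euler's criterion: 4^{15} ≡ 1 (mod 31). Since this equals 1, 4 is a QR.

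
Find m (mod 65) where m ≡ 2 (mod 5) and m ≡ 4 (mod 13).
M = 5 × 13 = 65. M₁ = 13, y₁ ≡ 2 (mod 5). M₂ = 5, y₂ ≡ 8 (mod 13). m = 2×13×2 + 4×5×8 ≡ 17 (mod 65)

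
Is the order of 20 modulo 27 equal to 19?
No, the actual order is 18, not 19.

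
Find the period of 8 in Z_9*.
Powers of 8 mod 9: 8^1≡8, 8^2≡1. Order = 2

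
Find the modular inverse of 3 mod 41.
3^(-1) ≡ 14 (mod 41). Verification: 3 × 14 = 42 ≡ 1 (mod 41)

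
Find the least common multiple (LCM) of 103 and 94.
9682

First find GCD(103, 94) using the Euclidean algorithm:
103 = 1 × 94 + 9
94 = 10 × 9 + 4
9 = 2 × 4 + 1
4 = 4 × 1 + 0
GCD(103, 94) = 1

LCM formula: LCM(a, b) = (a × b) / GCD(a, b)
LCM(103, 94) = (103 × 94) / 1
LCM(103, 94) = 9682 / 1
LCM(103, 94) = 9682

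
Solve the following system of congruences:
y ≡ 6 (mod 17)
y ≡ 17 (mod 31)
482

Using the Chinese Remainder Theorem:
M = product of moduli = 527
For equation 1: M_1 = 31, 31 ≡ 14 (mod 17), inverse of 31 mod 17 is 11 (check: 14 × 11 = 154 ≡ 1 (mod 17))
For equation 2: M_2 = 17, 17 ≡ 17 (mod 31), inverse of 17 mod 31 is 11 (check: 17 × 11 = 187 ≡ 1 (mod 31))
Combine: y ≡ Σ r_i×M_i×(M_i⁻¹ mod m_i) = 6×31×11 + 17×17×11 = 2046 + 3179 = 5225
5225 mod 527 = 482
y ≡ 482 (mod 527)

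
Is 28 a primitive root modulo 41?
p - 1 = 40 has prime divisors 2, 5. Check 28^(40/q) mod 41 for each: 28^(40/2) = 28^20 ≡ 40, 28^(40/5) = 28^8 ≡ 10 (mod 41). None of these is 1, so 28 has order 40 = φ(41), so it is a primitive root mod 41.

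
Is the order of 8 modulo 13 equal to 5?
No, the actual order is 4, not 5.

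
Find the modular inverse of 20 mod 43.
20^(-1) ≡ 28 (mod 43). Verification: 20 × 28 = 560 ≡ 1 (mod 43)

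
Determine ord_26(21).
Powers of 21 mod 26: 21^1≡21, 21^2≡25, 21^3≡5, 21^4≡1. Order = 4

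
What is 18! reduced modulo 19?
By Wilson's theorem, (18)! ≡ -1 ≡ 18 (mod 19)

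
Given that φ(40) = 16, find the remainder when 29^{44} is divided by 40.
By Euler: 29^{16} ≡ 1 (mod 40) since gcd(29, 40) = 1. 44 = 2×16 + 12. So 29^{44} ≡ 29^{12} ≡ 1 (mod 40)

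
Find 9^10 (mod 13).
10 = 8 + 2 (binary 1010). Repeated squaring mod 13: 9^1 ≡ 9; 9^2 ≡ 9² = 81 ≡ 3; 9^4 ≡ 3² = 9 ≡ 9; 9^8 ≡ 9² = 81 ≡ 3. Multiply: 9^10 = 9^8 × 9^2 ≡ 3 × 3 (mod 13): 3 × 3 = 9 ≡ 9. So 9^10 ≡ 9 (mod 13).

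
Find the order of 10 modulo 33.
Powers of 10 mod 33: 10^1≡10, 10^2≡1. Order = 2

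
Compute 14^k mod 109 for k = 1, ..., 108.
g^1, g^2, ..., g^{108} mod 109: {14, 87, 19, 48, 18, 34, 40, 15, 101, 106, 67, 66, 52, 74, 55, 7, 98, 64, 24, 9, 17, 20, 62, 105, 53, 88, 33, 26, 37, 82, 58, 49, 32, 12, 59, 63, 10, 31, 107, 81, 44, 71, 13, 73, 41, 29, 79, 16, 6, 84, 86, 5, 70, 108, 95, 22, 90, 61, 91, 75, 69, 94, 8, 3, 42, 43, 57, 35, 54, 102, 11, 45, 85, 100, 92, 89, 47, 4, 56, 21, 76, 83, 72, 27, 51, 60, 77, 97, 50, 46, 99, 78, 2, 28, 65, 38, 96, 36, 68, 80, 30, 93, 103, 25, 23, 104, 39, 1}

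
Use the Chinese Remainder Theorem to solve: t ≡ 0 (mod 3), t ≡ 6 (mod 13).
M = 3 × 13 = 39. M₁ = 13, y₁ ≡ 1 (mod 3). M₂ = 3, y₂ ≡ 9 (mod 13). t = 0×13×1 + 6×3×9 ≡ 6 (mod 39)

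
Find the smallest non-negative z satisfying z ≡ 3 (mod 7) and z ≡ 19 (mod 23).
M = 7 × 23 = 161. M₁ = 23, y₁ ≡ 4 (mod 7). M₂ = 7, y₂ ≡ 10 (mod 23). z = 3×23×4 + 19×7×10 ≡ 157 (mod 161)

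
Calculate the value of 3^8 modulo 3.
3 ≡ 0 (mod 3). 8 = 8 (binary 1000). Repeated squaring mod 3: 0^1 ≡ 0; 0^2 ≡ 0² = 0 ≡ 0; 0^4 ≡ 0² = 0 ≡ 0; 0^8 ≡ 0² = 0 ≡ 0. So 3^8 ≡ 0 (mod 3).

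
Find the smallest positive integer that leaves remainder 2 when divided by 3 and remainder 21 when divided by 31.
M = 3 × 31 = 93. M₁ = 31, y₁ ≡ 1 (mod 3). M₂ = 3, y₂ ≡ 21 (mod 31). n = 2×31×1 + 21×3×21 ≡ 83 (mod 93). The smallest positive such number is 83.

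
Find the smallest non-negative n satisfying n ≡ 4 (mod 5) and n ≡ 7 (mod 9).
M = 5 × 9 = 45. M₁ = 9, y₁ ≡ 4 (mod 5). M₂ = 5, y₂ ≡ 2 (mod 9). n = 4×9×4 + 7×5×2 ≡ 34 (mod 45)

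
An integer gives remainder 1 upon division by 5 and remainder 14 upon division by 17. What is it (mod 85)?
M = 5 × 17 = 85. M₁ = 17, y₁ ≡ 3 (mod 5). M₂ = 5, y₂ ≡ 7 (mod 17). t = 1×17×3 + 14×5×7 ≡ 31 (mod 85). The smallest positive such number is 31.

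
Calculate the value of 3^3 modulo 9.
3 = 2 + 1 (binary 11). Repeated squaring mod 9: 3^1 ≡ 3; 3^2 ≡ 3² = 9 ≡ 0. Multiply: 3^3 = 3^2 × 3^1 ≡ 0 × 3 (mod 9): 0 × 3 = 0 ≡ 0. So 3^3 ≡ 0 (mod 9).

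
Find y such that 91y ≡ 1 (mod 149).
91^(-1) ≡ 131 (mod 149). Verification: 91 × 131 = 11921 ≡ 1 (mod 149)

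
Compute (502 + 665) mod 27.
6

(502 + 665) = 1167
1167 mod 27 = 6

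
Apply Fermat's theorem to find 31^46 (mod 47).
By Fermat's Little Theorem, 31^{46} ≡ 1 (mod 47) since 47 is prime and gcd(31, 47) = 1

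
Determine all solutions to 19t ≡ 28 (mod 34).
14

Since gcd(19, 34) = 1 divides 28, a solution exists.
Multiply both sides by the inverse of 19 mod 34:
  19^(-1) mod 34 = 9
  x ≡ 9 × 28 ≡ 252 ≡ 14 (mod 34)
Verification: 19 × 14 = 266 = 7 × 34 + 28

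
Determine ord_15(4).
Powers of 4 mod 15: 4^1≡4, 4^2≡1. Order = 2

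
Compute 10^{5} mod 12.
4

Using successive squaring:
Binary expansion of 5: 101
Powers of 10 mod 12 (each is the square of the previous):
  10^1 ≡ 10 (mod 12)
  10^2 ≡ 10² = 100 ≡ 4 (mod 12)
  10^4 ≡ 4² = 16 ≡ 4 (mod 12)
5 = 4 + 1, so 10^5 = 10^4 × 10^1 ≡ 4 × 10 (mod 12)
Multiplying step by step:
  4 × 10 = 40 ≡ 4 (mod 12)
Result: 10^5 ≡ 4 (mod 12)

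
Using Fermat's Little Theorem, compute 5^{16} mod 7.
2

By Fermat's Little Theorem, a^(p-1) ≡ 1 (mod p) for prime p and gcd(a, p) = 1
Here p = 7, so 5^6 ≡ 1 (mod 7)
We can reduce the exponent: 16 mod 6 = 4
So 5^16 ≡ 5^4 (mod 7)
Computing: 5^4 mod 7 = 2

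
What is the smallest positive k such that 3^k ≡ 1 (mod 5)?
Powers of 3 mod 5: 3^1≡3, 3^2≡4, 3^3≡2, 3^4≡1. Order = 4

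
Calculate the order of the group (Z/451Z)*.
400

Prime factorization: 451 = 11 × 41
Using the formula φ(n) = n × Π(1 - 1/p) for each prime factor p:
φ(451) = 451 × (1 - 1/11) × (1 - 1/41)
φ(451) = 400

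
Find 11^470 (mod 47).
Using Fermat: 11^{46} ≡ 1 (mod 47). 470 ≡ 10 (mod 46). So 11^{470} ≡ 11^{10} ≡ 42 (mod 47)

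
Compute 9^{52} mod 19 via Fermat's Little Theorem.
4

By Fermat's Little Theorem, a^(p-1) ≡ 1 (mod p) for prime p and gcd(a, p) = 1
Here p = 19, so 9^18 ≡ 1 (mod 19)
We can reduce the exponent: 52 mod 18 = 16
So 9^52 ≡ 9^16 (mod 19)
Computing: 9^16 mod 19 = 4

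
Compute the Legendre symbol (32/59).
(32/59) = 32^{29} mod 59 = -1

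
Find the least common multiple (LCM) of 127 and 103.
13081

First find GCD(127, 103) using the Euclidean algorithm:
127 = 1 × 103 + 24
103 = 4 × 24 + 7
24 = 3 × 7 + 3
7 = 2 × 3 + 1
3 = 3 × 1 + 0
GCD(127, 103) = 1

LCM formula: LCM(a, b) = (a × b) / GCD(a, b)
LCM(127, 103) = (127 × 103) / 1
LCM(127, 103) = 13081 / 1
LCM(127, 103) = 13081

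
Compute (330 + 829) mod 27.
25

(330 + 829) = 1159
1159 mod 27 = 25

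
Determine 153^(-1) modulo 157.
153^(-1) ≡ 39 (mod 157). Verification: 153 × 39 = 5967 ≡ 1 (mod 157)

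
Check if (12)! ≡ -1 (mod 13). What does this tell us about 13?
(12)! mod 13 = 12. Since this equals -1 (mod 13), Wilson confirms 13 is prime.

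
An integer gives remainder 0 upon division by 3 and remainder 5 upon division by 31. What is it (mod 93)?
M = 3 × 31 = 93. M₁ = 31, y₁ ≡ 1 (mod 3). M₂ = 3, y₂ ≡ 21 (mod 31). x = 0×31×1 + 5×3×21 ≡ 36 (mod 93). The smallest positive such number is 36.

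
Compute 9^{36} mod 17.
16

Using successive squaring:
Binary expansion of 36: 100100
Powers of 9 mod 17 (each is the square of the previous):
  9^1 ≡ 9 (mod 17)
  9^2 ≡ 9² = 81 ≡ 13 (mod 17)
  9^4 ≡ 13² = 169 ≡ 16 (mod 17)
  9^8 ≡ 16² = 256 ≡ 1 (mod 17)
  9^16 ≡ 1² = 1 ≡ 1 (mod 17)
  9^32 ≡ 1² = 1 ≡ 1 (mod 17)
36 = 32 + 4, so 9^36 = 9^32 × 9^4 ≡ 1 × 16 (mod 17)
Multiplying step by step:
  1 × 16 = 16 ≡ 16 (mod 17)
Result: 9^36 ≡ 16 (mod 17)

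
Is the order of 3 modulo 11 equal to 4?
No, the actual order is 5, not 4.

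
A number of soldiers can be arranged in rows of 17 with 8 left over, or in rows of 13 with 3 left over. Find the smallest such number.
M = 17 × 13 = 221. M₁ = 13, y₁ ≡ 4 (mod 17). M₂ = 17, y₂ ≡ 10 (mod 13). m = 8×13×4 + 3×17×10 ≡ 42 (mod 221). The smallest positive such number is 42.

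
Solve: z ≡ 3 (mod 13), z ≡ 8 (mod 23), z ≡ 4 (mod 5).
M = 13 × 23 × 5 = 1495. M₁ = 115, y₁ ≡ 6 (mod 13). M₂ = 65, y₂ ≡ 17 (mod 23). M₃ = 299, y₃ ≡ 4 (mod 5). z = 3×115×6 + 8×65×17 + 4×299×4 ≡ 744 (mod 1495)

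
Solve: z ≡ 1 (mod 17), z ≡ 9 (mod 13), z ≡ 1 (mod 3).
M = 17 × 13 × 3 = 663. M₁ = 39, y₁ ≡ 7 (mod 17). M₂ = 51, y₂ ≡ 12 (mod 13). M₃ = 221, y₃ ≡ 2 (mod 3). z = 1×39×7 + 9×51×12 + 1×221×2 ≡ 256 (mod 663)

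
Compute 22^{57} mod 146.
22

Using successive squaring:
Binary expansion of 57: 111001
Powers of 22 mod 146 (each is the square of the previous):
  22^1 ≡ 22 (mod 146)
  22^2 ≡ 22² = 484 ≡ 46 (mod 146)
  22^4 ≡ 46² = 2116 ≡ 72 (mod 146)
  22^8 ≡ 72² = 5184 ≡ 74 (mod 146)
  22^16 ≡ 74² = 5476 ≡ 74 (mod 146)
  22^32 ≡ 74² = 5476 ≡ 74 (mod 146)
57 = 32 + 16 + 8 + 1, so 22^57 = 22^32 × 22^16 × 22^8 × 22^1 ≡ 74 × 74 × 74 × 22 (mod 146)
Multiplying step by step:
  74 × 74 = 5476 ≡ 74 (mod 146)
  74 × 74 = 5476 ≡ 74 (mod 146)
  74 × 22 = 1628 ≡ 22 (mod 146)
Result: 22^57 ≡ 22 (mod 146)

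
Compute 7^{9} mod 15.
7

Using successive squaring:
Binary expansion of 9: 1001
Powers of 7 mod 15 (each is the square of the previous):
  7^1 ≡ 7 (mod 15)
  7^2 ≡ 7² = 49 ≡ 4 (mod 15)
  7^4 ≡ 4² = 16 ≡ 1 (mod 15)
  7^8 ≡ 1² = 1 ≡ 1 (mod 15)
9 = 8 + 1, so 7^9 = 7^8 × 7^1 ≡ 1 × 7 (mod 15)
Multiplying step by step:
  1 × 7 = 7 ≡ 7 (mod 15)
Result: 7^9 ≡ 7 (mod 15)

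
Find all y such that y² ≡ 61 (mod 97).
The square roots of 61 mod 97 are 35 and 62. Verify: 35² = 1225 ≡ 61 (mod 97)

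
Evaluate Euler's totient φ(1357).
1276

Prime factorization: 1357 = 23 × 59
Using the formula φ(n) = n × Π(1 - 1/p) for each prime factor p:
φ(1357) = 1357 × (1 - 1/23) × (1 - 1/59)
φ(1357) = 1276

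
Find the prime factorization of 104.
2^3 × 13

Divide by primes starting from smallest:
104 ÷ 2 = 52
52 ÷ 2 = 26
26 ÷ 2 = 13
13 ÷ 13 = 1

104 = 2^3 × 13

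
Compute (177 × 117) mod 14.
3

(177 × 117) = 20709
20709 mod 14 = 3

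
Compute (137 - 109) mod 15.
13

(137 - 109) = 28
28 mod 15 = 13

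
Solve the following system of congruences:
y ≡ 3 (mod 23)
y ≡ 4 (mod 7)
95

Using the Chinese Remainder Theorem:
M = product of moduli = 161
For equation 1: M_1 = 7, 7 ≡ 7 (mod 23), inverse of 7 mod 23 is 10 (check: 7 × 10 = 70 ≡ 1 (mod 23))
For equation 2: M_2 = 23, 23 ≡ 2 (mod 7), inverse of 23 mod 7 is 4 (check: 2 × 4 = 8 ≡ 1 (mod 7))
Combine: y ≡ Σ r_i×M_i×(M_i⁻¹ mod m_i) = 3×7×10 + 4×23×4 = 210 + 368 = 578
578 mod 161 = 95
y ≡ 95 (mod 161)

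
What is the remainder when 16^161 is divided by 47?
Using Fermat: 16^{46} ≡ 1 (mod 47). 161 ≡ 23 (mod 46). So 16^{161} ≡ 16^{23} ≡ 1 (mod 47)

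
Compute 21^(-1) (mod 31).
3

Using Extended Euclidean Algorithm:
gcd(21, 31) = 1
Bezout coefficients: 21 × 3 + 31 × -2 = 1
So 21 × 3 ≡ 1 (mod 31)
The inverse is 3 mod 31 = 3
Verification: 21 × 3 = 63 = 2 × 31 + 1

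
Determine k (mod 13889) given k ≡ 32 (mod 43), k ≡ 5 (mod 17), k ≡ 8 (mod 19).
13061

Using the Chinese Remainder Theorem:
M = product of moduli = 13889
For equation 1: M_1 = 323, 323 ≡ 22 (mod 43), inverse of 323 mod 43 is 2 (check: 22 × 2 = 44 ≡ 1 (mod 43))
For equation 2: M_2 = 817, 817 ≡ 1 (mod 17), inverse of 817 mod 17 is 1 (check: 1 × 1 = 1 ≡ 1 (mod 17))
For equation 3: M_3 = 731, 731 ≡ 9 (mod 19), inverse of 731 mod 19 is 17 (check: 9 × 17 = 153 ≡ 1 (mod 19))
Combine: k ≡ Σ r_i×M_i×(M_i⁻¹ mod m_i) = 32×323×2 + 5×817×1 + 8×731×17 = 20672 + 4085 + 99416 = 124173
124173 mod 13889 = 13061
k ≡ 13061 (mod 13889)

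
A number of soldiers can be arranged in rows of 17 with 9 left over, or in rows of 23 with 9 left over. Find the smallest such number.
M = 17 × 23 = 391. M₁ = 23, y₁ ≡ 3 (mod 17). M₂ = 17, y₂ ≡ 19 (mod 23). t = 9×23×3 + 9×17×19 ≡ 9 (mod 391). The smallest positive such number is 9.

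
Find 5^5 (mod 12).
5 = 4 + 1 (binary 101). Repeated squaring mod 12: 5^1 ≡ 5; 5^2 ≡ 5² = 25 ≡ 1; 5^4 ≡ 1² = 1 ≡ 1. Multiply: 5^5 = 5^4 × 5^1 ≡ 1 × 5 (mod 12): 1 × 5 = 5 ≡ 5. So 5^5 ≡ 5 (mod 12).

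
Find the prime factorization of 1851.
3 × 617

Divide by primes starting from smallest:
1851 ÷ 3 = 617
617 ÷ 617 = 1

1851 = 3 × 617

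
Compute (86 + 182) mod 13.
8

(86 + 182) = 268
268 mod 13 = 8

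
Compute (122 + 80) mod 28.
6

(122 + 80) = 202
202 mod 28 = 6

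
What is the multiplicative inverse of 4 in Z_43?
11

Using Extended Euclidean Algorithm:
gcd(4, 43) = 1
Bezout coefficients: 4 × 11 + 43 × -1 = 1
So 4 × 11 ≡ 1 (mod 43)
The inverse is 11 mod 43 = 11
Verification: 4 × 11 = 44 = 1 × 43 + 1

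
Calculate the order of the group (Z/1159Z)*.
1080

Prime factorization: 1159 = 19 × 61
Using the formula φ(n) = n × Π(1 - 1/p) for each prime factor p:
φ(1159) = 1159 × (1 - 1/19) × (1 - 1/61)
φ(1159) = 1080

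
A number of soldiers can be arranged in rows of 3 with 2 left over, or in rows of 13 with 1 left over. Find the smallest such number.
M = 3 × 13 = 39. M₁ = 13, y₁ ≡ 1 (mod 3). M₂ = 3, y₂ ≡ 9 (mod 13). t = 2×13×1 + 1×3×9 ≡ 14 (mod 39). The smallest positive such number is 14.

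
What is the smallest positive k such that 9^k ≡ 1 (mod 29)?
Powers of 9 mod 29: 9^1≡9, 9^2≡23, 9^3≡4, 9^4≡7, 9^5≡5, 9^6≡16, 9^7≡28, 9^8≡20, 9^9≡6, 9^10≡25, 9^11≡22, 9^12≡24, 9^13≡13, 9^14≡1. Order = 14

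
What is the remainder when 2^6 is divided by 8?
6 = 4 + 2 (binary 110). Repeated squaring mod 8: 2^1 ≡ 2; 2^2 ≡ 2² = 4 ≡ 4; 2^4 ≡ 4² = 16 ≡ 0. Multiply: 2^6 = 2^4 × 2^2 ≡ 0 × 4 (mod 8): 0 × 4 = 0 ≡ 0. So 2^6 ≡ 0 (mod 8).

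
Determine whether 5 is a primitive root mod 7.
p - 1 = 6 has prime divisors 2, 3. Check 5^(6/q) mod 7 for each: 5^(6/2) = 5^3 ≡ 6, 5^(6/3) = 5^2 ≡ 4 (mod 7). None of these is 1, so 5 has order 6 = φ(7), so it is a primitive root mod 7.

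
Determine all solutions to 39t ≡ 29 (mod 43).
25

Since gcd(39, 43) = 1 divides 29, a solution exists.
Multiply both sides by the inverse of 39 mod 43:
  39^(-1) mod 43 = 32
  x ≡ 32 × 29 ≡ 928 ≡ 25 (mod 43)
Verification: 39 × 25 = 975 = 22 × 43 + 29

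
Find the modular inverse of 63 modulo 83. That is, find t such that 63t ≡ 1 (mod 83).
29

Using Extended Euclidean Algorithm:
gcd(63, 83) = 1
Bezout coefficients: 63 × 29 + 83 × -22 = 1
So 63 × 29 ≡ 1 (mod 83)
The inverse is 29 mod 83 = 29
Verification: 63 × 29 = 1827 = 22 × 83 + 1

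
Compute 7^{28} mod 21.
7

Using successive squaring:
Binary expansion of 28: 11100
Powers of 7 mod 21 (each is the square of the previous):
  7^1 ≡ 7 (mod 21)
  7^2 ≡ 7² = 49 ≡ 7 (mod 21)
  7^4 ≡ 7² = 49 ≡ 7 (mod 21)
  7^8 ≡ 7² = 49 ≡ 7 (mod 21)
  7^16 ≡ 7² = 49 ≡ 7 (mod 21)
28 = 16 + 8 + 4, so 7^28 = 7^16 × 7^8 × 7^4 ≡ 7 × 7 × 7 (mod 21)
Multiplying step by step:
  7 × 7 = 49 ≡ 7 (mod 21)
  7 × 7 = 49 ≡ 7 (mod 21)
Result: 7^28 ≡ 7 (mod 21)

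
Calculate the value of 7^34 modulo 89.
Using repeated squaring. 34 = 32 + 2 (binary 100010). Repeated squaring mod 89: 7^1 ≡ 7; 7^2 ≡ 7² = 49 ≡ 49; 7^4 ≡ 49² = 2401 ≡ 87; 7^8 ≡ 87² = 7569 ≡ 4; 7^16 ≡ 4² = 16 ≡ 16; 7^32 ≡ 16² = 256 ≡ 78. Multiply: 7^34 = 7^32 × 7^2 ≡ 78 × 49 (mod 89): 78 × 49 = 3822 ≡ 84. So 7^34 ≡ 84 (mod 89).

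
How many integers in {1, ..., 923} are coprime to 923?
840

Prime factorization: 923 = 13 × 71
Using the formula φ(n) = n × Π(1 - 1/p) for each prime factor p:
φ(923) = 923 × (1 - 1/13) × (1 - 1/71)
φ(923) = 840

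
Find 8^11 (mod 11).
Using Fermat: 8^{10} ≡ 1 (mod 11). 11 ≡ 1 (mod 10). So 8^{11} ≡ 8^{1} ≡ 8 (mod 11)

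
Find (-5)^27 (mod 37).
Using repeated squaring. (-5) ≡ 32 (mod 37). 27 = 16 + 8 + 2 + 1 (binary 11011). Repeated squaring mod 37: 32^1 ≡ 32; 32^2 ≡ 32² = 1024 ≡ 25; 32^4 ≡ 25² = 625 ≡ 33; 32^8 ≡ 33² = 1089 ≡ 16; 32^16 ≡ 16² = 256 ≡ 34. Multiply: (-5)^27 ≡ 32^16 × 32^8 × 32^2 × 32^1 ≡ 34 × 16 × 25 × 32 (mod 37): 34 × 16 = 544 ≡ 26; 26 × 25 = 650 ≡ 21; 21 × 32 = 672 ≡ 6. So (-5)^27 ≡ 6 (mod 37).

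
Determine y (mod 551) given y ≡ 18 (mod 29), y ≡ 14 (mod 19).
337

Using the Chinese Remainder Theorem:
M = product of moduli = 551
For equation 1: M_1 = 19, 19 ≡ 19 (mod 29), inverse of 19 mod 29 is 26 (check: 19 × 26 = 494 ≡ 1 (mod 29))
For equation 2: M_2 = 29, 29 ≡ 10 (mod 19), inverse of 29 mod 19 is 2 (check: 10 × 2 = 20 ≡ 1 (mod 19))
Combine: y ≡ Σ r_i×M_i×(M_i⁻¹ mod m_i) = 18×19×26 + 14×29×2 = 8892 + 812 = 9704
9704 mod 551 = 337
y ≡ 337 (mod 551)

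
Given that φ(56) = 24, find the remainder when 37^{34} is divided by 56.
By Euler: 37^{24} ≡ 1 (mod 56) since gcd(37, 56) = 1. 34 = 1×24 + 10. So 37^{34} ≡ 37^{10} ≡ 9 (mod 56)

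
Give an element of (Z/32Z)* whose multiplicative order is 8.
3 has order 8 mod 32 since 3^{8} ≡ 1 (mod 32) and no smaller power works.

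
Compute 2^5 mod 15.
5 = 4 + 1 (binary 101). Repeated squaring mod 15: 2^1 ≡ 2; 2^2 ≡ 2² = 4 ≡ 4; 2^4 ≡ 4² = 16 ≡ 1. Multiply: 2^5 = 2^4 × 2^1 ≡ 1 × 2 (mod 15): 1 × 2 = 2 ≡ 2. So 2^5 ≡ 2 (mod 15).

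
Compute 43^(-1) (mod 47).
35

Using Extended Euclidean Algorithm:
gcd(43, 47) = 1
Bezout coefficients: 43 × -12 + 47 × 11 = 1
So 43 × -12 ≡ 1 (mod 47)
The inverse is -12 mod 47 = 35
Verification: 43 × 35 = 1505 = 32 × 47 + 1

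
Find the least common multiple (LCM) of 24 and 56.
168

First find GCD(24, 56) using the Euclidean algorithm:
24 = 0 × 56 + 24
56 = 2 × 24 + 8
24 = 3 × 8 + 0
GCD(24, 56) = 8

LCM formula: LCM(a, b) = (a × b) / GCD(a, b)
LCM(24, 56) = (24 × 56) / 8
LCM(24, 56) = 1344 / 8
LCM(24, 56) = 168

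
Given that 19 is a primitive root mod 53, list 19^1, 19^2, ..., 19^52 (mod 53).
g^1, g^2, ..., g^{52} mod 53: {19, 43, 22, 47, 45, 7, 27, 36, 48, 11, 50, 49, 30, 40, 18, 24, 32, 25, 51, 15, 20, 9, 12, 16, 39, 52, 34, 10, 31, 6, 8, 46, 26, 17, 5, 42, 3, 4, 23, 13, 35, 29, 21, 28, 2, 38, 33, 44, 41, 37, 14, 1}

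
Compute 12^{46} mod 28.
16

Using successive squaring:
Binary expansion of 46: 101110
Powers of 12 mod 28 (each is the square of the previous):
  12^1 ≡ 12 (mod 28)
  12^2 ≡ 12² = 144 ≡ 4 (mod 28)
  12^4 ≡ 4² = 16 ≡ 16 (mod 28)
  12^8 ≡ 16² = 256 ≡ 4 (mod 28)
  12^16 ≡ 4² = 16 ≡ 16 (mod 28)
  12^32 ≡ 16² = 256 ≡ 4 (mod 28)
46 = 32 + 8 + 4 + 2, so 12^46 = 12^32 × 12^8 × 12^4 × 12^2 ≡ 4 × 4 × 16 × 4 (mod 28)
Multiplying step by step:
  4 × 4 = 16 ≡ 16 (mod 28)
  16 × 16 = 256 ≡ 4 (mod 28)
  4 × 4 = 16 ≡ 16 (mod 28)
Result: 12^46 ≡ 16 (mod 28)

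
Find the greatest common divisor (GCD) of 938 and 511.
7

Using the Euclidean algorithm:
938 = 1 × 511 + 427
511 = 1 × 427 + 84
427 = 5 × 84 + 7
84 = 12 × 7 + 0

GCD(938, 511) = 7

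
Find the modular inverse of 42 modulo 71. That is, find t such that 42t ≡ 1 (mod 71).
22

Using Extended Euclidean Algorithm:
gcd(42, 71) = 1
Bezout coefficients: 42 × 22 + 71 × -13 = 1
So 42 × 22 ≡ 1 (mod 71)
The inverse is 22 mod 71 = 22
Verification: 42 × 22 = 924 = 13 × 71 + 1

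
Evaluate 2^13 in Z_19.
Using repeated squaring. 13 = 8 + 4 + 1 (binary 1101). Repeated squaring mod 19: 2^1 ≡ 2; 2^2 ≡ 2² = 4 ≡ 4; 2^4 ≡ 4² = 16 ≡ 16; 2^8 ≡ 16² = 256 ≡ 9. Multiply: 2^13 = 2^8 × 2^4 × 2^1 ≡ 9 × 16 × 2 (mod 19): 9 × 16 = 144 ≡ 11; 11 × 2 = 22 ≡ 3. So 2^13 ≡ 3 (mod 19).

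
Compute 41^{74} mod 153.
70

Using successive squaring:
Binary expansion of 74: 1001010
Powers of 41 mod 153 (each is the square of the previous):
  41^1 ≡ 41 (mod 153)
  41^2 ≡ 41² = 1681 ≡ 151 (mod 153)
  41^4 ≡ 151² = 22801 ≡ 4 (mod 153)
  41^8 ≡ 4² = 16 ≡ 16 (mod 153)
  41^16 ≡ 16² = 256 ≡ 103 (mod 153)
  41^32 ≡ 103² = 10609 ≡ 52 (mod 153)
  41^64 ≡ 52² = 2704 ≡ 103 (mod 153)
74 = 64 + 8 + 2, so 41^74 = 41^64 × 41^8 × 41^2 ≡ 103 × 16 × 151 (mod 153)
Multiplying step by step:
  103 × 16 = 1648 ≡ 118 (mod 153)
  118 × 151 = 17818 ≡ 70 (mod 153)
Result: 41^74 ≡ 70 (mod 153)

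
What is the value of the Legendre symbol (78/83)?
(78/83) = 78^{41} mod 83 = 1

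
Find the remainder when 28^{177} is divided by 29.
By Fermat: 28^{28} ≡ 1 (mod 29). 177 = 6×28 + 9. So 28^{177} ≡ 28^{9} ≡ 28 (mod 29)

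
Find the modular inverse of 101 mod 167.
101^(-1) ≡ 43 (mod 167). Verification: 101 × 43 = 4343 ≡ 1 (mod 167)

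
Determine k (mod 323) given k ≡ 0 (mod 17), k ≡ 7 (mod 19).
102

Using the Chinese Remainder Theorem:
M = product of moduli = 323
For equation 1: M_1 = 19, 19 ≡ 2 (mod 17), inverse of 19 mod 17 is 9 (check: 2 × 9 = 18 ≡ 1 (mod 17))
For equation 2: M_2 = 17, 17 ≡ 17 (mod 19), inverse of 17 mod 19 is 9 (check: 17 × 9 = 153 ≡ 1 (mod 19))
Combine: k ≡ Σ r_i×M_i×(M_i⁻¹ mod m_i) = 0×19×9 + 7×17×9 = 0 + 1071 = 1071
1071 mod 323 = 102
k ≡ 102 (mod 323)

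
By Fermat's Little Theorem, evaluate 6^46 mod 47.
By Fermat's Little Theorem, 6^{46} ≡ 1 (mod 47) since 47 is prime and gcd(6, 47) = 1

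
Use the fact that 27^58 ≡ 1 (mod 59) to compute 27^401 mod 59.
By Fermat: 27^{58} ≡ 1 (mod 59). 401 = 6×58 + 53. So 27^{401} ≡ 27^{53} ≡ 16 (mod 59)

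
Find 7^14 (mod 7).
Using repeated squaring. 7 ≡ 0 (mod 7). 14 = 8 + 4 + 2 (binary 1110). Repeated squaring mod 7: 0^1 ≡ 0; 0^2 ≡ 0² = 0 ≡ 0; 0^4 ≡ 0² = 0 ≡ 0; 0^8 ≡ 0² = 0 ≡ 0. Multiply: 7^14 ≡ 0^8 × 0^4 × 0^2 ≡ 0 × 0 × 0 (mod 7): 0 × 0 = 0 ≡ 0; 0 × 0 = 0 ≡ 0. So 7^14 ≡ 0 (mod 7).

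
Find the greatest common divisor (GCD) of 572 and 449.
1

Using the Euclidean algorithm:
572 = 1 × 449 + 123
449 = 3 × 123 + 80
123 = 1 × 80 + 43
80 = 1 × 43 + 37
43 = 1 × 37 + 6
37 = 6 × 6 + 1
6 = 6 × 1 + 0

GCD(572, 449) = 1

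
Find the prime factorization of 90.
2 × 3^2 × 5

Divide by primes starting from smallest:
90 ÷ 2 = 45
45 ÷ 3 = 15
15 ÷ 3 = 5
5 ÷ 5 = 1

90 = 2 × 3^2 × 5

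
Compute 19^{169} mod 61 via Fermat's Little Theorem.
36

By Fermat's Little Theorem, a^(p-1) ≡ 1 (mod p) for prime p and gcd(a, p) = 1
Here p = 61, so 19^60 ≡ 1 (mod 61)
We can reduce the exponent: 169 mod 60 = 49
So 19^169 ≡ 19^49 (mod 61)
Computing: 19^49 mod 61 = 36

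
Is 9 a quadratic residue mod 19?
By Euler's criterion: 9^{9} ≡ 1 (mod 19). Since this equals 1, 9 is a QR.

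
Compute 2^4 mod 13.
4 = 4 (binary 100). Repeated squaring mod 13: 2^1 ≡ 2; 2^2 ≡ 2² = 4 ≡ 4; 2^4 ≡ 4² = 16 ≡ 3. So 2^4 ≡ 3 (mod 13).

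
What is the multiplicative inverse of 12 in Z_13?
12

Using Extended Euclidean Algorithm:
gcd(12, 13) = 1
Bezout coefficients: 12 × -1 + 13 × 1 = 1
So 12 × -1 ≡ 1 (mod 13)
The inverse is -1 mod 13 = 12
Verification: 12 × 12 = 144 = 11 × 13 + 1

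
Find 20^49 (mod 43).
Using Fermat: 20^{42} ≡ 1 (mod 43). 49 ≡ 7 (mod 42). So 20^{49} ≡ 20^{7} ≡ 37 (mod 43)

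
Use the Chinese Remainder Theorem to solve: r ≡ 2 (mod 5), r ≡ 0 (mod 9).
M = 5 × 9 = 45. M₁ = 9, y₁ ≡ 4 (mod 5). M₂ = 5, y₂ ≡ 2 (mod 9). r = 2×9×4 + 0×5×2 ≡ 27 (mod 45)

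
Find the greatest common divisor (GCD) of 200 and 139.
1

Using the Euclidean algorithm:
200 = 1 × 139 + 61
139 = 2 × 61 + 17
61 = 3 × 17 + 10
17 = 1 × 10 + 7
10 = 1 × 7 + 3
7 = 2 × 3 + 1
3 = 3 × 1 + 0

GCD(200, 139) = 1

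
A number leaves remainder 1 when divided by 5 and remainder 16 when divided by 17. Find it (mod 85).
M = 5 × 17 = 85. M₁ = 17, y₁ ≡ 3 (mod 5). M₂ = 5, y₂ ≡ 7 (mod 17). t = 1×17×3 + 16×5×7 ≡ 16 (mod 85)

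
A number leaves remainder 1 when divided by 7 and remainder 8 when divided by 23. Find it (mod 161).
M = 7 × 23 = 161. M₁ = 23, y₁ ≡ 4 (mod 7). M₂ = 7, y₂ ≡ 10 (mod 23). k = 1×23×4 + 8×7×10 ≡ 8 (mod 161)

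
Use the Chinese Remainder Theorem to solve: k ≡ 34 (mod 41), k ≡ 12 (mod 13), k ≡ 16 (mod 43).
14507

Using the Chinese Remainder Theorem:
M = product of moduli = 22919
For equation 1: M_1 = 559, 559 ≡ 26 (mod 41), inverse of 559 mod 41 is 30 (check: 26 × 30 = 780 ≡ 1 (mod 41))
For equation 2: M_2 = 1763, 1763 ≡ 8 (mod 13), inverse of 1763 mod 13 is 5 (check: 8 × 5 = 40 ≡ 1 (mod 13))
For equation 3: M_3 = 533, 533 ≡ 17 (mod 43), inverse of 533 mod 43 is 38 (check: 17 × 38 = 646 ≡ 1 (mod 43))
Combine: k ≡ Σ r_i×M_i×(M_i⁻¹ mod m_i) = 34×559×30 + 12×1763×5 + 16×533×38 = 570180 + 105780 + 324064 = 1000024
1000024 mod 22919 = 14507
k ≡ 14507 (mod 22919)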